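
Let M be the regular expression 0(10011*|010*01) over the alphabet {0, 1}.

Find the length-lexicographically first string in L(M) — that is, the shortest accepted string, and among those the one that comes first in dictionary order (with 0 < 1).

00101

By inspection of the expression, no string of length less than 5 matches, and 00101 is the lexicographically first match of length 5.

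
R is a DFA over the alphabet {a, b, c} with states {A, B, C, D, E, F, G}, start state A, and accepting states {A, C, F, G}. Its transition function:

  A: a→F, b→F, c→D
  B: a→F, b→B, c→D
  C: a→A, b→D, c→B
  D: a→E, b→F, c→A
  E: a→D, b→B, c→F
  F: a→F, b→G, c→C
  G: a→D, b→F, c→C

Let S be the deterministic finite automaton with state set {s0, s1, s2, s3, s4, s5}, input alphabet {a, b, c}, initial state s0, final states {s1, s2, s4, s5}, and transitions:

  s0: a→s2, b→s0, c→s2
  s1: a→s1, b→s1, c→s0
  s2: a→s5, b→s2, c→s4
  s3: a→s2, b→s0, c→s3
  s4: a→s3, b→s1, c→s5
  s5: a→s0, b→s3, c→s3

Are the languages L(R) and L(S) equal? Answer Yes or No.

No

The empty string ε is accepted by R but rejected by S.
So L(R) ≠ L(S).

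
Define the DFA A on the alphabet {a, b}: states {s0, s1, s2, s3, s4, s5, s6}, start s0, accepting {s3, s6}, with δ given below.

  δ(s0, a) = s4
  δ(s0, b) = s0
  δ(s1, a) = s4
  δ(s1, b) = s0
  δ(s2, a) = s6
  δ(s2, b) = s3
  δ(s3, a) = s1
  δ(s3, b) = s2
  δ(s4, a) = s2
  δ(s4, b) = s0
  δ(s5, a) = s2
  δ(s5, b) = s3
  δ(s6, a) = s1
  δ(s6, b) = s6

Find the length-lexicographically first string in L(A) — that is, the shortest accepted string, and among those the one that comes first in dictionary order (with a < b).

A breadth-first search from s0 reaches an accepting state first via the path s0 → s4 → s2 → s6 on input aaa.
No string of length < 3 is accepted (BFS exhausts all shorter strings without reaching an accepting state), and aaa is the lexicographically least accepting string of length 3.

aaa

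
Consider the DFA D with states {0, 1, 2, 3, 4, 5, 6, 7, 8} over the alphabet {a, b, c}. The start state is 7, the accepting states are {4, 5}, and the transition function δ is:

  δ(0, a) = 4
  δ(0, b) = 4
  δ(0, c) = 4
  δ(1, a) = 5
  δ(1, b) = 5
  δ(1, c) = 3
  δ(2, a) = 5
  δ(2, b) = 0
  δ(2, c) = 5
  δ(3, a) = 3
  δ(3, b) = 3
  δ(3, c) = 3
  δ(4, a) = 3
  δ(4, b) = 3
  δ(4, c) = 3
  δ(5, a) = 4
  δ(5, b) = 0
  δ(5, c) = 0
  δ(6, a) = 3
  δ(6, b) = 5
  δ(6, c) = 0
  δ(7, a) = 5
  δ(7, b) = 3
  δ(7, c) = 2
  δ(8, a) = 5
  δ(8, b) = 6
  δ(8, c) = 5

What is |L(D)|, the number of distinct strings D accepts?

27

The useful subgraph on states {0, 2, 4, 5, 7} is acyclic, so L(D) is finite; the longest accepting path visits 5 useful states, giving maximum string length 4.
Counting accepting paths from 7 by length: 1 of length 1, 3 of length 2, 11 of length 3, 12 of length 4. Total 27.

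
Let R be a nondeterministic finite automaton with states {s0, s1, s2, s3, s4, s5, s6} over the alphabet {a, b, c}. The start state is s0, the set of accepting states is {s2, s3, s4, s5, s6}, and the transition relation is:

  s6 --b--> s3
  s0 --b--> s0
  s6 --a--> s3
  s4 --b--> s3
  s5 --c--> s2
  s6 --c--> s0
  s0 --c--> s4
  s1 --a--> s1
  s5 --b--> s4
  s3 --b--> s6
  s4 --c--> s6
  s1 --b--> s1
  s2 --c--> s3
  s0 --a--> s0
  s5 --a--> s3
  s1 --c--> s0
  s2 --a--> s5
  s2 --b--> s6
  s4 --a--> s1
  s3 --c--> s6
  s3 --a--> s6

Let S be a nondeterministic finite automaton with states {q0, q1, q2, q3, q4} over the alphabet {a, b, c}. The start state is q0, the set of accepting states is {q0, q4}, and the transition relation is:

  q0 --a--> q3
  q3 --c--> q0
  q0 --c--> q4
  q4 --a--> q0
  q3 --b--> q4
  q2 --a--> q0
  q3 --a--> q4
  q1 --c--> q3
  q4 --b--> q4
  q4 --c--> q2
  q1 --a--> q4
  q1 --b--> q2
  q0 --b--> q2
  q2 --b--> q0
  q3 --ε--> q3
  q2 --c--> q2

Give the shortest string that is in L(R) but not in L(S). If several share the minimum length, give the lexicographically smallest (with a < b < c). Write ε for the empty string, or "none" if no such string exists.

The string bc is accepted by R but not by S.
No shorter string lies in the difference, and bc is the lexicographically first length-2 string in L(R) \ L(S).

bc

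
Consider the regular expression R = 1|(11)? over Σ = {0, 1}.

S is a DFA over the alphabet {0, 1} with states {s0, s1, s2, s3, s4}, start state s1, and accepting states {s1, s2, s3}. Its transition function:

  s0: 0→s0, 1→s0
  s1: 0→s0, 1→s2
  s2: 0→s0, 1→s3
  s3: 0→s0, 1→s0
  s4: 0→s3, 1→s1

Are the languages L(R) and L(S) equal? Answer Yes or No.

Converting the expression R to a DFA (subset construction, then merging equivalent states) gives the minimal DFA with states {r0, r1, r2, r3}, start state r0, accepting states {r0, r2, r3} and transitions r0: 0→r1, 1→r2; r1: 0→r1, 1→r1; r2: 0→r1, 1→r3; r3: 0→r1, 1→r1.
Exploring the product automaton R × S from the start pair (r0, s1), following both machines on each input symbol, reaches 4 state pairs: (r0, s1), (r1, s0), (r2, s2), (r3, s3).
R accepts in {r0, r2, r3} and S accepts in {s1, s2, s3}. In every reachable pair the two components are either both accepting — (r0, s1), (r2, s2), (r3, s3) — or both non-accepting, so no string is accepted by exactly one of the machines: L(R) \ L(S) and L(S) \ L(R) are both empty.
Hence every string is accepted by R iff it is accepted by S, and the two languages coincide.

Yes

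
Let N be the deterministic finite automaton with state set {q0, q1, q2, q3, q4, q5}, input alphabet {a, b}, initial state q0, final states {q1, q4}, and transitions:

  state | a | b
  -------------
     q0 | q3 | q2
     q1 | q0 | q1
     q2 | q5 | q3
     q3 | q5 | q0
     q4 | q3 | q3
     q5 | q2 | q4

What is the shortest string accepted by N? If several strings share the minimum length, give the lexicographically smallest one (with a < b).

A breadth-first search from q0 reaches an accepting state first via the path q0 → q3 → q5 → q4 on input aab.
No string of length < 3 is accepted (BFS exhausts all shorter strings without reaching an accepting state), and aab is the lexicographically least accepting string of length 3.

aab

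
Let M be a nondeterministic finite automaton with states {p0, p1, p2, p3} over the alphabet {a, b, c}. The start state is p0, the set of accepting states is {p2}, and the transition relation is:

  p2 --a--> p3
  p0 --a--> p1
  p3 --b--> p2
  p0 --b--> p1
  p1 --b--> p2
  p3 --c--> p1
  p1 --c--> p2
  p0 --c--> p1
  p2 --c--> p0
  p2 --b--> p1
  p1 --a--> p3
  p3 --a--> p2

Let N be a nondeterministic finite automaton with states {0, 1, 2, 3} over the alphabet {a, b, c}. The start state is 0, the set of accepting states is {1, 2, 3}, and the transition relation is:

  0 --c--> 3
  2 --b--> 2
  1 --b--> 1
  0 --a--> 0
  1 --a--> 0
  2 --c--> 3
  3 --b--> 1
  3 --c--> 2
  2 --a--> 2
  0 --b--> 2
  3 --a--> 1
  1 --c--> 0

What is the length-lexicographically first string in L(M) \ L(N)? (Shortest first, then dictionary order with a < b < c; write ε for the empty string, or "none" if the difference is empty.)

aaa

The string aaa is accepted by M but not by N.
No shorter string lies in the difference, and aaa is the lexicographically first length-3 string in L(M) \ L(N).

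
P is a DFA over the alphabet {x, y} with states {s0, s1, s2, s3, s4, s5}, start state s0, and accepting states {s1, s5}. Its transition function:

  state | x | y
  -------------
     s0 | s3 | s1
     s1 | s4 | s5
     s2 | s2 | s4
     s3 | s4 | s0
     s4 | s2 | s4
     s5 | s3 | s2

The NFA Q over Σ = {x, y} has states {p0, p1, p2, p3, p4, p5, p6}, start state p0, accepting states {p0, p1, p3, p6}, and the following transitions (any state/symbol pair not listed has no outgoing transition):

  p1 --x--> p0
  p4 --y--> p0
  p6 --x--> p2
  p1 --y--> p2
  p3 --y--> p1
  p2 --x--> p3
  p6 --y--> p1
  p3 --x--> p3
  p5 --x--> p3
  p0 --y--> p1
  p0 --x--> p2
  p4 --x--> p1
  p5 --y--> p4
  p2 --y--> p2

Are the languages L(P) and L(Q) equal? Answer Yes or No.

The string yy is accepted by P but rejected by Q.
So L(P) ≠ L(Q).

No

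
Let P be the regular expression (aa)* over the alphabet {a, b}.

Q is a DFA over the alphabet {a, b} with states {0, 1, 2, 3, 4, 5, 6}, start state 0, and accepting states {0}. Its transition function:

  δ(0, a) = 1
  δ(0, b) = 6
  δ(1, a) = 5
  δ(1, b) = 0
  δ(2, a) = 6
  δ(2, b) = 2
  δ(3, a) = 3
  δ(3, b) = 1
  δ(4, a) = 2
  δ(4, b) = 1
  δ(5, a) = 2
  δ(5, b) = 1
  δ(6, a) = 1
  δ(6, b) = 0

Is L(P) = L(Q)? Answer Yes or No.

No

The string aa is accepted by P but rejected by Q.
So L(P) ≠ L(Q).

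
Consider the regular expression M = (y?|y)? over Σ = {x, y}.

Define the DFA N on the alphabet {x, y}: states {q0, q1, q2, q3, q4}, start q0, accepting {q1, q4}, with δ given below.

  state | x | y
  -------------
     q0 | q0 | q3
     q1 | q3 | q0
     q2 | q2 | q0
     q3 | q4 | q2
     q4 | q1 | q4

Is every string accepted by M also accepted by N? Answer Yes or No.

The empty string ε is in L(M) but not in L(N).
So L(M) ⊄ L(N).

No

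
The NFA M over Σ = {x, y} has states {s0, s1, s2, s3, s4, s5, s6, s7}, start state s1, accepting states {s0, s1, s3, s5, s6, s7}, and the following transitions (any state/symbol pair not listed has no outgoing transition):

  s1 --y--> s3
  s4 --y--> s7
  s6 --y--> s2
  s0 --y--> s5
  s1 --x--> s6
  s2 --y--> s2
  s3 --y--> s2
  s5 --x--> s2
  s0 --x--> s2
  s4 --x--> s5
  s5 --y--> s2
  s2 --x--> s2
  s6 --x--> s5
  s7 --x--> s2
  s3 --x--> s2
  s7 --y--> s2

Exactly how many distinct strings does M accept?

4

The useful subgraph on states {s1, s3, s5, s6} is acyclic, so L(M) is finite; the longest accepting path visits 3 useful states, giving maximum string length 2.
Counting accepting paths from s1 by length: 1 of length 0, 2 of length 1, 1 of length 2. Total 4.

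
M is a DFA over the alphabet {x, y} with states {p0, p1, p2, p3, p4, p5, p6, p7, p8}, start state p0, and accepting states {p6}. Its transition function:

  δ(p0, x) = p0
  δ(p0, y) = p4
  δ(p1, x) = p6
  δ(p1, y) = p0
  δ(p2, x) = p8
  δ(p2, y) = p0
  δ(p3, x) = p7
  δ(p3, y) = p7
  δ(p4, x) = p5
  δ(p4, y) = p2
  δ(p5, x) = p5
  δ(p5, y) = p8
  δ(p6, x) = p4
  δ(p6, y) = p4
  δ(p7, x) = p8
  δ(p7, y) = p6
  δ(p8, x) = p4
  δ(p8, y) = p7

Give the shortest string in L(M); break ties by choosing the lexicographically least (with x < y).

A breadth-first search from p0 reaches an accepting state first via the path p0 → p4 → p5 → p8 → p7 → p6 on input yxyyy.
No string of length < 5 is accepted (BFS exhausts all shorter strings without reaching an accepting state), and yxyyy is the lexicographically least accepting string of length 5.

yxyyy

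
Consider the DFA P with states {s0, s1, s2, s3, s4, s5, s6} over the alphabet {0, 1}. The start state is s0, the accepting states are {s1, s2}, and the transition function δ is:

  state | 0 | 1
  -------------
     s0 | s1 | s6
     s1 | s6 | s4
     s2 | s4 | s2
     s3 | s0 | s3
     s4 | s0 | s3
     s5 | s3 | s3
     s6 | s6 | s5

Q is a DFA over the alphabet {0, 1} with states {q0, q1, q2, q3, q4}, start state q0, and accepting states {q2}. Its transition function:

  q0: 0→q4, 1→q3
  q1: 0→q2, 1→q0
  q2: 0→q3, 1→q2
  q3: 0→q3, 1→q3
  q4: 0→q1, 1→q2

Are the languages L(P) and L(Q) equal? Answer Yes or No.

The string 0 is accepted by P but rejected by Q.
So L(P) ≠ L(Q).

No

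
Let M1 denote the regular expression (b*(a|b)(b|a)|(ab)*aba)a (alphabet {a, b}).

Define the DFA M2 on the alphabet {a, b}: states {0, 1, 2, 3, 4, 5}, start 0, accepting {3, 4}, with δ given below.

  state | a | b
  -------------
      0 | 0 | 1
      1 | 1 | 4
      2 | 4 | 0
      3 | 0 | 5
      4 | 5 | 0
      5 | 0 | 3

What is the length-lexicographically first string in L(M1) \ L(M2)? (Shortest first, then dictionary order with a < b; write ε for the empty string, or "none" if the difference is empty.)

The string aaa is accepted by M1 but not by M2.
No shorter string lies in the difference, and aaa is the lexicographically first length-3 string in L(M1) \ L(M2).

aaa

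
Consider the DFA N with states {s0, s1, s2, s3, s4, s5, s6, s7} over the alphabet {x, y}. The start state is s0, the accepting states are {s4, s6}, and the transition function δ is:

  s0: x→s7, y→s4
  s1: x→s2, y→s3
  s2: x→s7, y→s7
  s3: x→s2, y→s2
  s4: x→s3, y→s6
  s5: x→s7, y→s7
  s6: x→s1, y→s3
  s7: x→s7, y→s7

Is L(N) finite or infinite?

The useful states (reachable from s0 and able to reach an accepting state) are {s0, s4, s6}.
Restricted to these states the transition graph has no cycle, so every accepting path has bounded length and L is finite.

finite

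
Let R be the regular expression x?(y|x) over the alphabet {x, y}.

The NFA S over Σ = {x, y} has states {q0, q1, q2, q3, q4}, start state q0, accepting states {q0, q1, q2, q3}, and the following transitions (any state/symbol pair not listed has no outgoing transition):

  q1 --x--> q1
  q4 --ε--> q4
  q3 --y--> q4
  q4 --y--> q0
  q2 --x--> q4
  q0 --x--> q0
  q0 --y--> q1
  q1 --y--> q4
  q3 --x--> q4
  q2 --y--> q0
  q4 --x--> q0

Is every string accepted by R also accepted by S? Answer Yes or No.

Yes

Converting the expression R to a DFA (subset construction, then merging equivalent states) gives the minimal DFA with states {r0, r1, r2, r3}, start state r0, accepting states {r1, r2} and transitions r0: x→r1, y→r2; r1: x→r2, y→r2; r2: x→r3, y→r3; r3: x→r3, y→r3.
Exploring the product automaton R × S from the start pair (r0, q0), following both machines on each input symbol, reaches 7 state pairs: (r0, q0), (r1, q0), (r2, q1), (r2, q0), (r3, q1), (r3, q4), (r3, q0).
R accepts in {r1, r2} and S accepts in {q0, q1, q2, q3}. The reachable pairs whose R-component is accepting are (r1, q0), (r2, q1), (r2, q0); in each of them the S-component is accepting too, so the product for L(R) \ L(S) (R-component accepting, S-component rejecting) has no reachable accepting pair and the difference is empty.
Hence every string in L(R) is also in L(S).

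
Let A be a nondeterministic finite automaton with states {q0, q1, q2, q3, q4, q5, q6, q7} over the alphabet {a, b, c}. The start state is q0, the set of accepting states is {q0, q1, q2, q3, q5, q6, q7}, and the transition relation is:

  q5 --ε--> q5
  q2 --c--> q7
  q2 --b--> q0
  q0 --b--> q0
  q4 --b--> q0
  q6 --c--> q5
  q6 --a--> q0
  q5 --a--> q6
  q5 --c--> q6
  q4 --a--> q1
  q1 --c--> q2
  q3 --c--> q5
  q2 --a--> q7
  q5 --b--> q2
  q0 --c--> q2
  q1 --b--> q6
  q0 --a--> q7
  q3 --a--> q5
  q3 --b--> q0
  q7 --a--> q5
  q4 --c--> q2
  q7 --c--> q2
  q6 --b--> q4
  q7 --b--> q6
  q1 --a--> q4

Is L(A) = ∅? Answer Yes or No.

The empty string ε is accepted: the run q0 ends in the accepting state q0.
Since at least one string is accepted, L(A) is not empty.

No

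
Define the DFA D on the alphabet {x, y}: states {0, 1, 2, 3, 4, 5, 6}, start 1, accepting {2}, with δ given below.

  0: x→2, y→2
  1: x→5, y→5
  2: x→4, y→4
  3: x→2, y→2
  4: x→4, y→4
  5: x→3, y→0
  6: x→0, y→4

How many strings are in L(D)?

8

The useful subgraph on states {0, 1, 2, 3, 5} is acyclic, so L(D) is finite; the longest accepting path visits 4 useful states, giving maximum string length 3.
Counting accepting paths from 1 by length: 8 of length 3. Total 8.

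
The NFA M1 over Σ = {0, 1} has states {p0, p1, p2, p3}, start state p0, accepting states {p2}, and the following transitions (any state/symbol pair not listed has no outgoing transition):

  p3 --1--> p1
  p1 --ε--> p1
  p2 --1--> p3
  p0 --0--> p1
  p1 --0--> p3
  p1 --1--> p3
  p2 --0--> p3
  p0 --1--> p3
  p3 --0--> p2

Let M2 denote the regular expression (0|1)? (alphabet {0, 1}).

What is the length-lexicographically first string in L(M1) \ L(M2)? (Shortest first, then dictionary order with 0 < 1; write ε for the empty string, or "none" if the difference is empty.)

10

The string 10 is accepted by M1 but not by M2.
No shorter string lies in the difference, and 10 is the lexicographically first length-2 string in L(M1) \ L(M2).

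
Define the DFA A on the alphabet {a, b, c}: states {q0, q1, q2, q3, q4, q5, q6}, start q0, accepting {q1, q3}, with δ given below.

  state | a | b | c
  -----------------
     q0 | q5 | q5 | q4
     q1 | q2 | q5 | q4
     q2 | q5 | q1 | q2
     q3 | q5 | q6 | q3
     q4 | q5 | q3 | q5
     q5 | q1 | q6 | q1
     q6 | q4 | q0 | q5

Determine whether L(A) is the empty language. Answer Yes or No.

The string aa is accepted: the run q0 → q5 → q1 ends in the accepting state q1.
Since at least one string is accepted, L(A) is not empty.

No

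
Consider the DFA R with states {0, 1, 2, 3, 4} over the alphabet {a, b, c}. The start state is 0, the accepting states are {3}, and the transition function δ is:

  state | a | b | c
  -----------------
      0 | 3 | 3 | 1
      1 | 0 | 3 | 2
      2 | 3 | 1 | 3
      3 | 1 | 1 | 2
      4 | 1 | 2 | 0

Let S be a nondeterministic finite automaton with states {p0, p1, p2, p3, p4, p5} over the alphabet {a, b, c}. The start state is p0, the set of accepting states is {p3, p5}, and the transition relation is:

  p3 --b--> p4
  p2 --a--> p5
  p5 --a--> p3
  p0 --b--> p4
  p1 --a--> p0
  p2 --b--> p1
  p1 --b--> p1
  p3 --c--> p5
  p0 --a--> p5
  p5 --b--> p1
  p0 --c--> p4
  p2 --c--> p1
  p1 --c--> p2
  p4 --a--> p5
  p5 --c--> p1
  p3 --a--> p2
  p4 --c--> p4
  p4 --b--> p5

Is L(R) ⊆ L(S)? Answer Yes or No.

The string b is in L(R) but not in L(S).
So L(R) ⊄ L(S).

No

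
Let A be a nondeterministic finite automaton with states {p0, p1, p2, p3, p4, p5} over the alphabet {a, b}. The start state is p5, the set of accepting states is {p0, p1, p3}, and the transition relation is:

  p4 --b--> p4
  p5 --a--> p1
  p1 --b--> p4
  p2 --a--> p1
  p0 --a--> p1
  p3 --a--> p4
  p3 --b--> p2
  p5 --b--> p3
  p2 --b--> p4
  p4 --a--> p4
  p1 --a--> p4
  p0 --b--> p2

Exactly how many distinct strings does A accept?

The useful subgraph on states {p1, p2, p3, p5} is acyclic, so L(A) is finite; the longest accepting path visits 4 useful states, giving maximum string length 3.
Counting accepting paths from p5 by length: 2 of length 1, 1 of length 3. Total 3.

3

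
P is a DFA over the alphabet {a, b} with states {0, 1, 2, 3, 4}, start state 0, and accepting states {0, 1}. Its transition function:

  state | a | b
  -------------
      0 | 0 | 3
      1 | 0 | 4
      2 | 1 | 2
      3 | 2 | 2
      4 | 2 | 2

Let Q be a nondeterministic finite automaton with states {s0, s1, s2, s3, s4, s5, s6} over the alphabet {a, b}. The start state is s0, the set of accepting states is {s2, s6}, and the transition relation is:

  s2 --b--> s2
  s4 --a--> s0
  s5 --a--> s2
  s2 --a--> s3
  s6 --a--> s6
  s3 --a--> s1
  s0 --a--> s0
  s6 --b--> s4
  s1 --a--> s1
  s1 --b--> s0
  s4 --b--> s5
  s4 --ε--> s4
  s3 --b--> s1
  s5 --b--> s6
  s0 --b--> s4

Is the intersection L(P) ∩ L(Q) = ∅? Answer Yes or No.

The string bba is accepted by both P and Q.
Hence L(P) ∩ L(Q) ≠ ∅.

No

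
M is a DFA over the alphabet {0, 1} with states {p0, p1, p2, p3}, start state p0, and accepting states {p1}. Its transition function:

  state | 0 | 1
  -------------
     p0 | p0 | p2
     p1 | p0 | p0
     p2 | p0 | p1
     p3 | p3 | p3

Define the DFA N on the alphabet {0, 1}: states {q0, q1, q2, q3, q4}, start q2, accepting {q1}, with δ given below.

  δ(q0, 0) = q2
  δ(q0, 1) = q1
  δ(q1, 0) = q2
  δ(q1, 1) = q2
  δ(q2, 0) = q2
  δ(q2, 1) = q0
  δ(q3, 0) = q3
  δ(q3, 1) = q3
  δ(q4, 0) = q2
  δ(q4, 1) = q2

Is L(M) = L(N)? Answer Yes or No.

Yes

Exploring the product automaton M × N from the start pair (p0, q2), following both machines on each input symbol, reaches 3 state pairs: (p0, q2), (p2, q0), (p1, q1).
M accepts in {p1} and N accepts in {q1}. In every reachable pair the two components are either both accepting — (p1, q1) — or both non-accepting, so no string is accepted by exactly one of the machines: L(M) \ L(N) and L(N) \ L(M) are both empty.
Hence every string is accepted by M iff it is accepted by N, and the two languages coincide.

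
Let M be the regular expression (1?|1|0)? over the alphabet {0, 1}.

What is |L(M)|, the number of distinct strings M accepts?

3

The expression has no Kleene star, so L(M) is finite. Expanding the alternatives gives {ε, 0, 1}.
That is 1 of length 0, 2 of length 1: 3 strings in all.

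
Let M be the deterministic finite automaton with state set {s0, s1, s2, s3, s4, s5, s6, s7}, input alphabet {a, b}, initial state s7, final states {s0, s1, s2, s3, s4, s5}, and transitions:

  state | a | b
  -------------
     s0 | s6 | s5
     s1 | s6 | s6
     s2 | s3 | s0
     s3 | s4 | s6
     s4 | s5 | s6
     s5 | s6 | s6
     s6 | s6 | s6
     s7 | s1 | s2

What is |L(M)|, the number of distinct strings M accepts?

The useful subgraph on states {s0, s1, s2, s3, s4, s5, s7} is acyclic, so L(M) is finite; the longest accepting path visits 5 useful states, giving maximum string length 4.
Counting accepting paths from s7 by length: 2 of length 1, 2 of length 2, 2 of length 3, 1 of length 4. Total 7.

7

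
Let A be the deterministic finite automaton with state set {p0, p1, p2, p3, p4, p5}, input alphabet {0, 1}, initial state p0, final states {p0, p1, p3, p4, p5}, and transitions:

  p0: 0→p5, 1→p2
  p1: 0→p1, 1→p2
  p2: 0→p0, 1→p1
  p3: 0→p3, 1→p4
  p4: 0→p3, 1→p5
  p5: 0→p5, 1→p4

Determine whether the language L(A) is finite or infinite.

State p0 is reachable from the start and can reach an accepting state, and it lies on the cycle p0 → p2 → p0.
Traversing that cycle any number of times yields accepted strings of unbounded length, so the language is infinite.

infinite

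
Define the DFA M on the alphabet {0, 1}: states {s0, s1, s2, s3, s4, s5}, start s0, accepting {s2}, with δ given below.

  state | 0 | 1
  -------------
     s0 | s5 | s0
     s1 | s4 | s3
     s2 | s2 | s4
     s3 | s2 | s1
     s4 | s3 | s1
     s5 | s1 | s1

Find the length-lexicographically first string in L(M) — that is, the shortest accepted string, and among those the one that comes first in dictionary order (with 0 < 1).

0010

A breadth-first search from s0 reaches an accepting state first via the path s0 → s5 → s1 → s3 → s2 on input 0010.
No string of length < 4 is accepted (BFS exhausts all shorter strings without reaching an accepting state), and 0010 is the lexicographically least accepting string of length 4.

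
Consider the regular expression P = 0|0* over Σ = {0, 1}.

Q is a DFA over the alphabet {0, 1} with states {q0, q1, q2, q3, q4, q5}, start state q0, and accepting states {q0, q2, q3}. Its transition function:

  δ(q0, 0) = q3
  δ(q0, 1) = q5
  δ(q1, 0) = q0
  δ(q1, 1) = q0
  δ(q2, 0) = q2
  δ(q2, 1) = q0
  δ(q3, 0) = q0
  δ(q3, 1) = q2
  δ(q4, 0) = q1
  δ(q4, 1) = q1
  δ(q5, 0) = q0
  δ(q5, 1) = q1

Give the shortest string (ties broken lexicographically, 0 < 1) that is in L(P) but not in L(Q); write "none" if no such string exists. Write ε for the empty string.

Converting the expression P to a DFA (subset construction, then merging equivalent states) gives the minimal DFA with states {p0, p1}, start state p0, accepting states {p0} and transitions p0: 0→p0, 1→p1; p1: 0→p1, 1→p1.
Exploring the product automaton P × Q from the start pair (p0, q0), following both machines on each input symbol, reaches 7 state pairs: (p0, q0), (p0, q3), (p1, q5), (p1, q2), (p1, q0), (p1, q1), (p1, q3).
P accepts in {p0} and Q accepts in {q0, q2, q3}. The reachable pairs whose P-component is accepting are (p0, q0), (p0, q3); in each of them the Q-component is accepting too, so the product for L(P) \ L(Q) (P-component accepting, Q-component rejecting) has no reachable accepting pair and the difference is empty.
So every string accepted by P is also accepted by Q: L(P) \ L(Q) = ∅ and there is no such string.

none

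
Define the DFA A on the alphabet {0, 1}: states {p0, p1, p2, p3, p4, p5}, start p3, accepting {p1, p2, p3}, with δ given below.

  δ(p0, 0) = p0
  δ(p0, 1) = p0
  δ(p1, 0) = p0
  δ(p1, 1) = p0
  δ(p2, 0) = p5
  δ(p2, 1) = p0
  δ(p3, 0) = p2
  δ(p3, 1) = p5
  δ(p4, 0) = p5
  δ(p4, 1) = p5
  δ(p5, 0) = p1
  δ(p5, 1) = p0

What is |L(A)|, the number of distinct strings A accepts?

The useful subgraph on states {p1, p2, p3, p5} is acyclic, so L(A) is finite; the longest accepting path visits 4 useful states, giving maximum string length 3.
Counting accepting paths from p3 by length: 1 of length 0, 1 of length 1, 1 of length 2, 1 of length 3. Total 4.

4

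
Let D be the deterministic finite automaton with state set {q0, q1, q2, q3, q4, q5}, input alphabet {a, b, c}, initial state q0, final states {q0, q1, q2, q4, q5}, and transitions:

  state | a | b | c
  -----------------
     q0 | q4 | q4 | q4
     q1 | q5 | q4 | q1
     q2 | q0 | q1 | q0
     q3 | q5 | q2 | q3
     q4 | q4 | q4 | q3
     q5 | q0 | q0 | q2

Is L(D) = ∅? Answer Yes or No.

The empty string ε is accepted: the run q0 ends in the accepting state q0.
Since at least one string is accepted, L(D) is not empty.

No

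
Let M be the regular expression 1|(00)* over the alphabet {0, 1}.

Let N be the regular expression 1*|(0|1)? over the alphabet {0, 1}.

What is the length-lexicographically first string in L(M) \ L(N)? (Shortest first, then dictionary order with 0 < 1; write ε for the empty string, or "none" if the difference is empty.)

00

The string 00 is accepted by M but not by N.
No shorter string lies in the difference, and 00 is the lexicographically first length-2 string in L(M) \ L(N).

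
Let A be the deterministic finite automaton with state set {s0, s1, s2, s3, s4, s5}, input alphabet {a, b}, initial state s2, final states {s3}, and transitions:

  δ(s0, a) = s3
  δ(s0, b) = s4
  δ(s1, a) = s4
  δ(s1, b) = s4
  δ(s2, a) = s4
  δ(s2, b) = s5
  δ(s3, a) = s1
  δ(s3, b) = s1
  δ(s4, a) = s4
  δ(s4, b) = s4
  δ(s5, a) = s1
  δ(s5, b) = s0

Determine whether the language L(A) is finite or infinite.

The useful states (reachable from s2 and able to reach an accepting state) are {s0, s2, s3, s5}.
Restricted to these states the transition graph has no cycle, so every accepting path has bounded length and L is finite.

finite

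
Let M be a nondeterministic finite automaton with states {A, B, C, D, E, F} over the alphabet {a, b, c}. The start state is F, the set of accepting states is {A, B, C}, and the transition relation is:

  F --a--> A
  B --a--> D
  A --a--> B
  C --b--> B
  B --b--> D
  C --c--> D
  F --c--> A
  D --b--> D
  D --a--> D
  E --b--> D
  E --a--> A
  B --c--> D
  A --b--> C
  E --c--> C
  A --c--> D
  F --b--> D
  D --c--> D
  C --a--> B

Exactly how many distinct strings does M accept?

10

The useful subgraph on states {A, B, C, F} is acyclic, so L(M) is finite; the longest accepting path visits 4 useful states, giving maximum string length 3.
Counting accepting paths from F by length: 2 of length 1, 4 of length 2, 4 of length 3. Total 10.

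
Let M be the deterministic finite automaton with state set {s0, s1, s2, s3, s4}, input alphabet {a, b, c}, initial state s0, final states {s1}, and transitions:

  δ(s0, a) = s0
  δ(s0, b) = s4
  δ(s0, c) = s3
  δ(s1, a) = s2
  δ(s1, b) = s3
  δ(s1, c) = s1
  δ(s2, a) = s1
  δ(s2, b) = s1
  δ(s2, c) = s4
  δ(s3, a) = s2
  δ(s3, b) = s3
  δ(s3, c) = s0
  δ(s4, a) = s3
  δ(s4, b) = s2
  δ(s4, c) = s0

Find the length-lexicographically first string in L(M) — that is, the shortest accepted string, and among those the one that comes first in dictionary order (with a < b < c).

bba

A breadth-first search from s0 reaches an accepting state first via the path s0 → s4 → s2 → s1 on input bba.
No string of length < 3 is accepted (BFS exhausts all shorter strings without reaching an accepting state), and bba is the lexicographically least accepting string of length 3.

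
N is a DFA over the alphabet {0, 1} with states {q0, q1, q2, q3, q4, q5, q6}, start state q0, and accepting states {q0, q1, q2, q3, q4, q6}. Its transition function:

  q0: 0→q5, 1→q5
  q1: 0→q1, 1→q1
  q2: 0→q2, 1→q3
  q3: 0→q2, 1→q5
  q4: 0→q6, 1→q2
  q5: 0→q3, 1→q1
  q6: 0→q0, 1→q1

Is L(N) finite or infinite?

State q1 is reachable from the start and can reach an accepting state, and it lies on the cycle q1 → q1.
Traversing that cycle any number of times yields accepted strings of unbounded length, so the language is infinite.

infinite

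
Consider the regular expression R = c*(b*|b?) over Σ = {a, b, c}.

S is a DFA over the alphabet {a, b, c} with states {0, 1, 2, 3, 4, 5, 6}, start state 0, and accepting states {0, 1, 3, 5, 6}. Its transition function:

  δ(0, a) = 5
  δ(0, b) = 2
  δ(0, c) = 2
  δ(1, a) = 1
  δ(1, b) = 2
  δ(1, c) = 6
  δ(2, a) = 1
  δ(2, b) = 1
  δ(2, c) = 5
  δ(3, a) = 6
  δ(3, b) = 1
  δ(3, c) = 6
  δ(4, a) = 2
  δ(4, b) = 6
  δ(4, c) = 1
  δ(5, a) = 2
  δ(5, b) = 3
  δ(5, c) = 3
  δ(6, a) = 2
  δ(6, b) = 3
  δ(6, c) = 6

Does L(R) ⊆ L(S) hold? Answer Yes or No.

The string b is in L(R) but not in L(S).
So L(R) ⊄ L(S).

No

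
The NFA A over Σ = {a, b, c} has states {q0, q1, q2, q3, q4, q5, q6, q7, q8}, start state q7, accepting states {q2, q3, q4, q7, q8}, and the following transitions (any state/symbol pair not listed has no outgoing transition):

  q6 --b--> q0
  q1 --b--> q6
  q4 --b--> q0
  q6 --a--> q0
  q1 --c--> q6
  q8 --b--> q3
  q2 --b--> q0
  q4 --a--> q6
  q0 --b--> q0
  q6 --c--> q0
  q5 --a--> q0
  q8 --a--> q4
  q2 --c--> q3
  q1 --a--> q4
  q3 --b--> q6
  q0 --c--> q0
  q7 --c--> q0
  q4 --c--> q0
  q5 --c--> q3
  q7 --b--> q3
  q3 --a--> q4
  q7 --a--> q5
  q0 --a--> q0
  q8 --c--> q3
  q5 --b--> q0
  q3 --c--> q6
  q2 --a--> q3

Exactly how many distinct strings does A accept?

The useful subgraph on states {q3, q4, q5, q7} is acyclic, so L(A) is finite; the longest accepting path visits 4 useful states, giving maximum string length 3.
Counting accepting paths from q7 by length: 1 of length 0, 1 of length 1, 2 of length 2, 1 of length 3. Total 5.

5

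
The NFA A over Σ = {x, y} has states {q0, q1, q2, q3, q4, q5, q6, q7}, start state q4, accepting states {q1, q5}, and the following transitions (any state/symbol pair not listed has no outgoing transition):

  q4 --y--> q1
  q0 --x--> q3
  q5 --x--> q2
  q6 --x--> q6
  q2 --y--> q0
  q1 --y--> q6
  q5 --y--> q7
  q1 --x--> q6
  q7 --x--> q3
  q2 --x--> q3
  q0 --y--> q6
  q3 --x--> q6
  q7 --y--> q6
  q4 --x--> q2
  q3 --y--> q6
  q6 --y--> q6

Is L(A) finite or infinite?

The useful states (reachable from q4 and able to reach an accepting state) are {q1, q4}.
Restricted to these states the transition graph has no cycle, so every accepting path has bounded length and L is finite.

finite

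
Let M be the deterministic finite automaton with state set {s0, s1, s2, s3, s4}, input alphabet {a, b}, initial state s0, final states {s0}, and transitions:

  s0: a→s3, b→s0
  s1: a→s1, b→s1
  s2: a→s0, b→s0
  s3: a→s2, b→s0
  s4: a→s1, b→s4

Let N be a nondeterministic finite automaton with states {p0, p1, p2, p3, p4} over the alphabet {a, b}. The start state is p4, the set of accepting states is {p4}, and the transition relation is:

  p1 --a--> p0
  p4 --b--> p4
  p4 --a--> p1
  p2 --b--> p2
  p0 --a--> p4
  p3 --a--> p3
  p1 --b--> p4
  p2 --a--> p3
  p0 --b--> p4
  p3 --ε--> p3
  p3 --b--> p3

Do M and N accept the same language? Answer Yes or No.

Exploring the product automaton M × N from the start pair (s0, p4), following both machines on each input symbol, reaches 3 state pairs: (s0, p4), (s3, p1), (s2, p0).
M accepts in {s0} and N accepts in {p4}. In every reachable pair the two components are either both accepting — (s0, p4) — or both non-accepting, so no string is accepted by exactly one of the machines: L(M) \ L(N) and L(N) \ L(M) are both empty.
Hence every string is accepted by M iff it is accepted by N, and the two languages coincide.

Yes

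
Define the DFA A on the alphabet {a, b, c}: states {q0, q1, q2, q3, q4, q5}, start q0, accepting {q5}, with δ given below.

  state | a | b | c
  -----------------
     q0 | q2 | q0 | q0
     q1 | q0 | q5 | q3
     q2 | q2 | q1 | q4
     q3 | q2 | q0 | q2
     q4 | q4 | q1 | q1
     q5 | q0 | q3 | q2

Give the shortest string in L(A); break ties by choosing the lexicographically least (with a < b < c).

abb

A breadth-first search from q0 reaches an accepting state first via the path q0 → q2 → q1 → q5 on input abb.
No string of length < 3 is accepted (BFS exhausts all shorter strings without reaching an accepting state), and abb is the lexicographically least accepting string of length 3.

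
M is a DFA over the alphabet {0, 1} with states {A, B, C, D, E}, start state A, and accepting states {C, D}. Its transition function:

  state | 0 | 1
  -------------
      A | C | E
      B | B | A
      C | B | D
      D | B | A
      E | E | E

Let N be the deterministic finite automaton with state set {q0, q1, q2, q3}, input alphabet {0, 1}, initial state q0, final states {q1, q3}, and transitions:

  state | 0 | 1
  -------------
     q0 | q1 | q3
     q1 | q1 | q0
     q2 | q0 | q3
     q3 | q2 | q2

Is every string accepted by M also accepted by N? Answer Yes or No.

The string 01 is in L(M) but not in L(N).
So L(M) ⊄ L(N).

No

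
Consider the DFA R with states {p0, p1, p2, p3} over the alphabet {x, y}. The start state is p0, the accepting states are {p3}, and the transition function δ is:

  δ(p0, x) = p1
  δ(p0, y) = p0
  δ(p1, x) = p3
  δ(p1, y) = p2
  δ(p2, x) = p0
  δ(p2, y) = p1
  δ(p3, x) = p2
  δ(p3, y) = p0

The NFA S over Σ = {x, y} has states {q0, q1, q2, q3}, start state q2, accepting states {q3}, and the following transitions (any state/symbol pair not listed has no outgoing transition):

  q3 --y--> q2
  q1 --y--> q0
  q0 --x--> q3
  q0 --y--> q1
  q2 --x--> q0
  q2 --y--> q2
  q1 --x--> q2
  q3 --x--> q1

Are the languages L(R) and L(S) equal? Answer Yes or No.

Exploring the product automaton R × S from the start pair (p0, q2), following both machines on each input symbol, reaches 4 state pairs: (p0, q2), (p1, q0), (p3, q3), (p2, q1).
R accepts in {p3} and S accepts in {q3}. In every reachable pair the two components are either both accepting — (p3, q3) — or both non-accepting, so no string is accepted by exactly one of the machines: L(R) \ L(S) and L(S) \ L(R) are both empty.
Hence every string is accepted by R iff it is accepted by S, and the two languages coincide.

Yes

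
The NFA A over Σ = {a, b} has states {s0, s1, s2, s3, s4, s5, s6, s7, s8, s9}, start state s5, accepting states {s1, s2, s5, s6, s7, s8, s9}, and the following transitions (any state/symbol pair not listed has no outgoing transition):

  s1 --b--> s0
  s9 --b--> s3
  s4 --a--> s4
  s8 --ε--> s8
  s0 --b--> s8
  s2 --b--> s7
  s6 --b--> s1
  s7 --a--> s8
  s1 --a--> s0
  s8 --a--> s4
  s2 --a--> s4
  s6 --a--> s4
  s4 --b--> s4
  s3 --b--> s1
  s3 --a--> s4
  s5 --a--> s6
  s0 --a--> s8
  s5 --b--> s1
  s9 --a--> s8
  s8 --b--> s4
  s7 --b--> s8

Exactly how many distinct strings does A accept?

The useful subgraph on states {s0, s1, s5, s6, s8} is acyclic, so L(A) is finite; the longest accepting path visits 5 useful states, giving maximum string length 4.
Counting accepting paths from s5 by length: 1 of length 0, 2 of length 1, 1 of length 2, 4 of length 3, 4 of length 4. Total 12.

12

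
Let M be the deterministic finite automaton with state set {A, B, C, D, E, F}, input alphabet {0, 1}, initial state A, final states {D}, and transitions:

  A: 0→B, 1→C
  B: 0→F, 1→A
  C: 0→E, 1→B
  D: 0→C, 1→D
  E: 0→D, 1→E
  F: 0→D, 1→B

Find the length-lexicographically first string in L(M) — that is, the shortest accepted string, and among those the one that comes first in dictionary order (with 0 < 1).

000

A breadth-first search from A reaches an accepting state first via the path A → B → F → D on input 000.
No string of length < 3 is accepted (BFS exhausts all shorter strings without reaching an accepting state), and 000 is the lexicographically least accepting string of length 3.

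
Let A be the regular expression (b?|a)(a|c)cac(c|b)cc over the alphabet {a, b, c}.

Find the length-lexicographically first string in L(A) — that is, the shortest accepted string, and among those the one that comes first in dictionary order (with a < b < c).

acacbcc

By inspection of the expression, no string of length less than 7 matches, and acacbcc is the lexicographically first match of length 7.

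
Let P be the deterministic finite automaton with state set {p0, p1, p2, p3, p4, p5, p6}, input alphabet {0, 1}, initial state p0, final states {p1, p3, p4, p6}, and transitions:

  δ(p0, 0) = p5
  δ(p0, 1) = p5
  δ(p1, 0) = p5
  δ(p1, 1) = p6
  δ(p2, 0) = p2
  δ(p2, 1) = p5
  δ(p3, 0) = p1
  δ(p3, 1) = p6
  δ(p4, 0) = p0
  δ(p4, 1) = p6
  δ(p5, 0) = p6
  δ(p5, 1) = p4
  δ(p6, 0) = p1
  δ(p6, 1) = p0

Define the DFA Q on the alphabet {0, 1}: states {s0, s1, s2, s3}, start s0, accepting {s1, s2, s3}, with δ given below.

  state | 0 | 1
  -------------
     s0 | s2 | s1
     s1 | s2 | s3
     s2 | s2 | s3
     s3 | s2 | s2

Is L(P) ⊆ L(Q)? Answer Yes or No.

Yes

Exploring the product automaton P × Q from the start pair (p0, s0), following both machines on each input symbol, reaches 11 state pairs: (p0, s0), (p5, s2), (p5, s1), (p6, s2), (p4, s3), (p1, s2), (p0, s3), (p0, s2), (p6, s3), (p5, s3), (p4, s2).
P accepts in {p1, p3, p4, p6} and Q accepts in {s1, s2, s3}. The reachable pairs whose P-component is accepting are (p6, s2), (p4, s3), (p1, s2), (p6, s3), (p4, s2); in each of them the Q-component is accepting too, so the product for L(P) \ L(Q) (P-component accepting, Q-component rejecting) has no reachable accepting pair and the difference is empty.
Hence every string in L(P) is also in L(Q).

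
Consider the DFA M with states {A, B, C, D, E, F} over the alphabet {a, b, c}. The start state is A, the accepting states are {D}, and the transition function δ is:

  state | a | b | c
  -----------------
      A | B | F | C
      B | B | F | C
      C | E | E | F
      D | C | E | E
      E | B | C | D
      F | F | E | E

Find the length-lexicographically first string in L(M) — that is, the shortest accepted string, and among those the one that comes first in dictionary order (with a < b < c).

A breadth-first search from A reaches an accepting state first via the path A → F → E → D on input bbc.
No string of length < 3 is accepted (BFS exhausts all shorter strings without reaching an accepting state), and bbc is the lexicographically least accepting string of length 3.

bbc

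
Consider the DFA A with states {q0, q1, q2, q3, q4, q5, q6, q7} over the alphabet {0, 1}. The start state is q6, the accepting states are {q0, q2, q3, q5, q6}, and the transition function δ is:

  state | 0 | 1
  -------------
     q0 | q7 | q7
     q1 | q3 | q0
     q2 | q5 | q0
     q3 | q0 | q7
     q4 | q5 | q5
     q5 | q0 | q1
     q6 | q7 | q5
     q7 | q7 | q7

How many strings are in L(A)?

The useful subgraph on states {q0, q1, q3, q5, q6} is acyclic, so L(A) is finite; the longest accepting path visits 5 useful states, giving maximum string length 4.
Counting accepting paths from q6 by length: 1 of length 0, 1 of length 1, 1 of length 2, 2 of length 3, 1 of length 4. Total 6.

6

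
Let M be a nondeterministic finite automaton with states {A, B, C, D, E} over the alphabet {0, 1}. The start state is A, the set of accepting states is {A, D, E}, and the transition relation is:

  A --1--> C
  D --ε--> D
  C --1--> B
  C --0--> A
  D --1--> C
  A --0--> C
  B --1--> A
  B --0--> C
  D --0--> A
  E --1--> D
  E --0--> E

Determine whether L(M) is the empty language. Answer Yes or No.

The empty string ε is accepted: the run A ends in the accepting state A.
Since at least one string is accepted, L(M) is not empty.

No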